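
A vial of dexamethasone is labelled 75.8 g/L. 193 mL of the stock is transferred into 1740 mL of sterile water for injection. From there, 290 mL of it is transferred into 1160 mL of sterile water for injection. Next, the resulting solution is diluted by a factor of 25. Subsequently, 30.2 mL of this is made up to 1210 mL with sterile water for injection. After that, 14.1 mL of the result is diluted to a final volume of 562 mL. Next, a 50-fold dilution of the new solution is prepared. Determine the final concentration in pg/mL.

758 pg/mL

Overall dilution factor = 10.02 × 5 × 25 × 40.07 × 39.86 × 50 = 10.00 × 10⁷.
75.8 g/L / 10.00 × 10⁷ = 7.58 × 10⁻⁷ g/L = 758 pg/mL.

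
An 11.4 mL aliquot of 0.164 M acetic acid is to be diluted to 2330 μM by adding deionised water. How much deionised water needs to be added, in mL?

791 mL

2330 μM = 2.33 × 10⁻³ M.
V₂ = C₁V₁/C₂ = 0.164 × 11.4 / 2.33 × 10⁻³ = 802 mL.
Diluent to add = V₂ − V₁ = 802 − 11.4 = 791 mL.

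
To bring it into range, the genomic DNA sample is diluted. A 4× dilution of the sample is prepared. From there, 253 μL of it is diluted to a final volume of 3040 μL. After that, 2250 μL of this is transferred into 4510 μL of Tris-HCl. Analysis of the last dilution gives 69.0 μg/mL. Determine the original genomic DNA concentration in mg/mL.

Overall dilution factor = 4 × 12.02 × 3.004 = 144.
Original = 69.0 μg/mL × 144 = 9964 μg/mL = 9.96 mg/mL.

9.96 mg/mL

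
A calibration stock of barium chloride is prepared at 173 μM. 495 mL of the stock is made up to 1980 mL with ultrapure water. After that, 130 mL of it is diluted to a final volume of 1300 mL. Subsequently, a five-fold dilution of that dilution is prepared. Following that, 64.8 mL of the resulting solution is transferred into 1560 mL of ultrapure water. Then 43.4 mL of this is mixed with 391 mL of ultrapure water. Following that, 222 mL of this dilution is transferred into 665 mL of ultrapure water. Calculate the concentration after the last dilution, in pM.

863 pM

Overall dilution factor = 4 × 10 × 5 × 25.07 × 10.01 × 3.995 = 2.01 × 10⁵.
173 μM / 2.01 × 10⁵ = 8.63 × 10⁻⁴ μM = 863 pM.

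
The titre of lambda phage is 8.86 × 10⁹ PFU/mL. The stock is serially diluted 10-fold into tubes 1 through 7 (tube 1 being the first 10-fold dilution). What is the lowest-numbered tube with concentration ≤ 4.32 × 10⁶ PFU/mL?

tube 4

Tube n has concentration 8.86 × 10⁹ PFU/mL / 10ⁿ.
Need 10ⁿ ≥ 8.86 × 10⁹ PFU/mL / 4.32 × 10⁶ PFU/mL = 2051, so n ≥ 3.31.
First such tube: n = 4.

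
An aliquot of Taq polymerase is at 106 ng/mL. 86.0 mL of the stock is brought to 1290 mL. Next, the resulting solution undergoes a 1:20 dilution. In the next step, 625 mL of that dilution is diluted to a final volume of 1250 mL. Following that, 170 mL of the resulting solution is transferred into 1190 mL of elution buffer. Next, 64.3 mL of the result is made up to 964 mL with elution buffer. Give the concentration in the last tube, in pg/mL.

1.47 pg/mL

Overall dilution factor = 15 × 20 × 2 × 8 × 14.99 = 7.20 × 10⁴.
106 ng/mL / 7.20 × 10⁴ = 1.47 × 10⁻³ ng/mL = 1.47 pg/mL.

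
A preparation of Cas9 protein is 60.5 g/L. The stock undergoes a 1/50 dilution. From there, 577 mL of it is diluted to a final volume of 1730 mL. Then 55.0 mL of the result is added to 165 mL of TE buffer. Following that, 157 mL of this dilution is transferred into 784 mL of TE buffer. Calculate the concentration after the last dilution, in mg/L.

16.8 mg/L

Overall dilution factor = 50 × 2.998 × 4 × 5.994 = 3594.
60.5 g/L / 3594 = 0.0168 g/L = 16.8 mg/L.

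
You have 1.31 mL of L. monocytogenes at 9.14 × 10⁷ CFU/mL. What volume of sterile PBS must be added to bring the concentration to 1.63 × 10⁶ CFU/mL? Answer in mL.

V₂ = C₁V₁/C₂ = 9.14 × 10⁷ × 1.31 / 1.63 × 10⁶ = 73.5 mL.
Diluent to add = V₂ − V₁ = 73.5 − 1.31 = 72.1 mL.

72.1 mL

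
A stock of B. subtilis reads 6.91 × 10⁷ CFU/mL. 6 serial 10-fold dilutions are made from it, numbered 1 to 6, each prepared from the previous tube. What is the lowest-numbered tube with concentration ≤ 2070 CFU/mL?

Tube n has concentration 6.91 × 10⁷ CFU/mL / 10ⁿ.
Need 10ⁿ ≥ 6.91 × 10⁷ CFU/mL / 2070 CFU/mL = 3.34 × 10⁴, so n ≥ 4.52.
First such tube: n = 5.

tube 5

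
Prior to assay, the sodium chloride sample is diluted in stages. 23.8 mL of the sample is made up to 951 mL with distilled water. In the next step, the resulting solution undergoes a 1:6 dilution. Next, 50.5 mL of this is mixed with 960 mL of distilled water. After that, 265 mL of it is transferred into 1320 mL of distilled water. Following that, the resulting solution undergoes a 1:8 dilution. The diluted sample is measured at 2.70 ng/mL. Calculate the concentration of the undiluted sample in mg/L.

Overall dilution factor = 39.96 × 6 × 20.01 × 5.981 × 8 = 2.30 × 10⁵.
Original = 2.70 ng/mL × 2.30 × 10⁵ = 6.20 × 10⁵ ng/mL = 620 mg/L.

620 mg/L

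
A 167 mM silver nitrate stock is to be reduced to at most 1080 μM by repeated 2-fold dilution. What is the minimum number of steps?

8

Need 2ⁿ ≥ 155, so n ≥ log(155)/log(2) = 7.27.
Minimum whole steps: n = 8.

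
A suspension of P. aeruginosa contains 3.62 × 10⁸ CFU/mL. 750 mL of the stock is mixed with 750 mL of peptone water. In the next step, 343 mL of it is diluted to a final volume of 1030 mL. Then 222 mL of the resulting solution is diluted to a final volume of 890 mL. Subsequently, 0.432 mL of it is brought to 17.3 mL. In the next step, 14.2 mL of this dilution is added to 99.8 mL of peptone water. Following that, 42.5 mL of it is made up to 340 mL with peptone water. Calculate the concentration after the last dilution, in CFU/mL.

5850 CFU/mL

Overall dilution factor = 2 × 3.003 × 4.009 × 40.05 × 8.028 × 8 = 6.19 × 10⁴.
3.62 × 10⁸ CFU/mL / 6.19 × 10⁴ = 5850 CFU/mL.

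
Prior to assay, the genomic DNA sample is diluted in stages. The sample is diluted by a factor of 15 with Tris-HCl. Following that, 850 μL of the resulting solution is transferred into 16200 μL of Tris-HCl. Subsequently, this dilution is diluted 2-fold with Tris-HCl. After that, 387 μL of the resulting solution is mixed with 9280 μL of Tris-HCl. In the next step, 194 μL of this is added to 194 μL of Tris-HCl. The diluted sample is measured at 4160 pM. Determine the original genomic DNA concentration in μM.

Overall dilution factor = 15 × 20.06 × 2 × 24.98 × 2 = 3.01 × 10⁴.
Original = 4160 pM × 3.01 × 10⁴ = 1.25 × 10⁸ pM = 125 μM.

125 μM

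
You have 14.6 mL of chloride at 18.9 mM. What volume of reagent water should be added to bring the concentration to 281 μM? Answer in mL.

967 mL

281 μM = 0.281 mM.
V₂ = C₁V₁/C₂ = 18.9 × 14.6 / 0.281 = 982 mL.
Diluent to add = V₂ − V₁ = 982 − 14.6 = 967 mL.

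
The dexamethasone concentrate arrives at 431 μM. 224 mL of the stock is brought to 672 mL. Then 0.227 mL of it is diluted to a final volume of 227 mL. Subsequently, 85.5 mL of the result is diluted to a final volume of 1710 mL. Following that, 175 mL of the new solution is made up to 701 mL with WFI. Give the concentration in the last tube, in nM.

Overall dilution factor = 3 × 1000 × 20 × 4.006 = 2.40 × 10⁵.
431 μM / 2.40 × 10⁵ = 1.79 × 10⁻³ μM = 1.79 nM.

1.79 nM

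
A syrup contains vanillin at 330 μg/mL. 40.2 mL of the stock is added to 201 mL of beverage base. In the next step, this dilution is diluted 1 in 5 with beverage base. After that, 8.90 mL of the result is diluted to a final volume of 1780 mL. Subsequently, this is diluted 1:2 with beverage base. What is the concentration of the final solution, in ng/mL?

Overall dilution factor = 6 × 5 × 200 × 2 = 1.20 × 10⁴.
330 μg/mL / 1.20 × 10⁴ = 0.0275 μg/mL = 27.5 ng/mL.

27.5 ng/mL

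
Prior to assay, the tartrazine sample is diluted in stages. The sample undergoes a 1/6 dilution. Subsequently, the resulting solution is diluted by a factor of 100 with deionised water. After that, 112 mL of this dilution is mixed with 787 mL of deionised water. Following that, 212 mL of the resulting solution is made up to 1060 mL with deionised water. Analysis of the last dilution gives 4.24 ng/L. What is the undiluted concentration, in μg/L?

102 μg/L

Overall dilution factor = 6 × 100 × 8.027 × 5 = 2.41 × 10⁴.
Original = 4.24 ng/L × 2.41 × 10⁴ = 1.02 × 10⁵ ng/L = 102 μg/L.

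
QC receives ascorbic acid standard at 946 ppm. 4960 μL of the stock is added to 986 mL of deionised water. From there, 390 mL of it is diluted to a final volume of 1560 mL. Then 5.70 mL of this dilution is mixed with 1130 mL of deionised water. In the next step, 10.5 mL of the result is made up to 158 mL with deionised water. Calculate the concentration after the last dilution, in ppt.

Overall dilution factor = 199.8 × 4 × 199.2 × 15.05 = 2.40 × 10⁶.
946 ppm / 2.40 × 10⁶ = 3.95 × 10⁻⁴ ppm = 395 ppt.

395 ppt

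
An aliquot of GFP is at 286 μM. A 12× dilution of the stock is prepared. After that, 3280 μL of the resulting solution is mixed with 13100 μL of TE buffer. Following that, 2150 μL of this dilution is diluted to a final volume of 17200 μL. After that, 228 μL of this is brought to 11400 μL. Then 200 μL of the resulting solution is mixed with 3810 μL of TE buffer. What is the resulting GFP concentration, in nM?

0.595 nM

Overall dilution factor = 12 × 4.994 × 8 × 50 × 20.05 = 4.81 × 10⁵.
286 μM / 4.81 × 10⁵ = 5.95 × 10⁻⁴ μM = 0.595 nM.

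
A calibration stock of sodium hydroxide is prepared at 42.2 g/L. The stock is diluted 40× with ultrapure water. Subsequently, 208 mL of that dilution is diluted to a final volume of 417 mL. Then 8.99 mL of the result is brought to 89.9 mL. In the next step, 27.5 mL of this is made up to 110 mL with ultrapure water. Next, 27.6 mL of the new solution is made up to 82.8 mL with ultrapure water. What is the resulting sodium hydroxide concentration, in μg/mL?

Overall dilution factor = 40 × 2.005 × 10 × 4 × 3 = 9623.
42.2 g/L / 9623 = 4.39 × 10⁻³ g/L = 4.39 μg/mL.

4.39 μg/mL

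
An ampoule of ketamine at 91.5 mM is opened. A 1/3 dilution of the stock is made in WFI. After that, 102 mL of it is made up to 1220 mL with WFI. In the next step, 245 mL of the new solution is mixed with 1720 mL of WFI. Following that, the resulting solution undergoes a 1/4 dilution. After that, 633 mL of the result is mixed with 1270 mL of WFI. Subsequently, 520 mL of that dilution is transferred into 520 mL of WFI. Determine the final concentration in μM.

Overall dilution factor = 3 × 11.96 × 8.020 × 4 × 3.006 × 2 = 6922.
91.5 mM / 6922 = 0.0132 mM = 13.2 μM.

13.2 μM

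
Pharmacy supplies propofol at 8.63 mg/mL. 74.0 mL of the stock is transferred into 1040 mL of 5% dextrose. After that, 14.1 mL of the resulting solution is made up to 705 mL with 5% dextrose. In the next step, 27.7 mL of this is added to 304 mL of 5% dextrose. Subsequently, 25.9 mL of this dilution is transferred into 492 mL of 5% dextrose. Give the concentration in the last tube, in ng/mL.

47.9 ng/mL

Overall dilution factor = 15.05 × 50 × 11.97 × 20.00 = 1.80 × 10⁵.
8.63 mg/mL / 1.80 × 10⁵ = 4.79 × 10⁻⁵ mg/mL = 47.9 ng/mL.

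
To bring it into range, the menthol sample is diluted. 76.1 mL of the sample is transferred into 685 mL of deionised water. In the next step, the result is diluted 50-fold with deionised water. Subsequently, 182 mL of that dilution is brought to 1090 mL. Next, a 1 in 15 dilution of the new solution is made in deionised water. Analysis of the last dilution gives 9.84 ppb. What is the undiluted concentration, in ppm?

Overall dilution factor = 10.00 × 50 × 5.989 × 15 = 4.49 × 10⁴.
Original = 9.84 ppb × 4.49 × 10⁴ = 4.42 × 10⁵ ppb = 442 ppm.

442 ppm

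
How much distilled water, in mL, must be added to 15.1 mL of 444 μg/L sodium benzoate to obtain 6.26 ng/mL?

6.26 ng/mL = 6.26 μg/L.
V₂ = C₁V₁/C₂ = 444 × 15.1 / 6.26 = 1071 mL.
Diluent to add = V₂ − V₁ = 1071 − 15.1 = 1060 mL.

1060 mL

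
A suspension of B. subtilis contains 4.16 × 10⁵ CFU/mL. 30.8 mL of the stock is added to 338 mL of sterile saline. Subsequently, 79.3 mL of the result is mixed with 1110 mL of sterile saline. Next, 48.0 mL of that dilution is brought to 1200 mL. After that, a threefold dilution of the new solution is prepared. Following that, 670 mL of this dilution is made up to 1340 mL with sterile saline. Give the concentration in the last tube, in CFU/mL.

15.4 CFU/mL

Overall dilution factor = 11.97 × 15.00 × 25 × 3 × 2 = 2.69 × 10⁴.
4.16 × 10⁵ CFU/mL / 2.69 × 10⁴ = 15.4 CFU/mL.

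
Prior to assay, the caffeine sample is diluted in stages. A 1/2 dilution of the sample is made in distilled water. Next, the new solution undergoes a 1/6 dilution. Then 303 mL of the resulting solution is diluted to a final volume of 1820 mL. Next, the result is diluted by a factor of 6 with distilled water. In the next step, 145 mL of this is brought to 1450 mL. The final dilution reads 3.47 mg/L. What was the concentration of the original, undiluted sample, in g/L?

Overall dilution factor = 2 × 6 × 6.007 × 6 × 10 = 4325.
Original = 3.47 mg/L × 4325 = 1.50 × 10⁴ mg/L = 15.0 g/L.

15.0 g/L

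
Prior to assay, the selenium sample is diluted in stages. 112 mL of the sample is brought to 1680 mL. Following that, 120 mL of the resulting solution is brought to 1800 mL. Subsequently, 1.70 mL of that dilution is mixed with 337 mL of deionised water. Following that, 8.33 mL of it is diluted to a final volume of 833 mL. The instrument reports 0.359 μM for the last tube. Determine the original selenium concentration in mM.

1610 mM

Overall dilution factor = 15 × 15 × 199.2 × 100 = 4.48 × 10⁶.
Original = 0.359 μM × 4.48 × 10⁶ = 1.61 × 10⁶ μM = 1610 mM.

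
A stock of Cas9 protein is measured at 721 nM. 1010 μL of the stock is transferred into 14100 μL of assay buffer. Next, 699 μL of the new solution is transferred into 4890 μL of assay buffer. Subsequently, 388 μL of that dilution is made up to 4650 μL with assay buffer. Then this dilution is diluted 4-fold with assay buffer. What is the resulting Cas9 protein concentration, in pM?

Overall dilution factor = 14.96 × 7.996 × 11.98 × 4 = 5734.
721 nM / 5734 = 0.126 nM = 126 pM.

126 pM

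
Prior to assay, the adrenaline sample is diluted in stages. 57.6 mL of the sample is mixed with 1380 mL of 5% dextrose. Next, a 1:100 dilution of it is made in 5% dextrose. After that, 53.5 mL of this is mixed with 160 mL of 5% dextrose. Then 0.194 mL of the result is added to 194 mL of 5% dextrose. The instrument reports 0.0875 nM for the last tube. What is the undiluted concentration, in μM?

Overall dilution factor = 24.96 × 100 × 3.991 × 1001 = 9.97 × 10⁶.
Original = 0.0875 nM × 9.97 × 10⁶ = 8.72 × 10⁵ nM = 872 μM.

872 μM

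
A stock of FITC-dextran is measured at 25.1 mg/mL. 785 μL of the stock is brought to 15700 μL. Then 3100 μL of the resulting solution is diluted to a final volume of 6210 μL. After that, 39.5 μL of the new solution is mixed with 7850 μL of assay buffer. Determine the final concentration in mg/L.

Overall dilution factor = 20 × 2.003 × 199.7 = 8002.
25.1 mg/mL / 8002 = 3.14 × 10⁻³ mg/mL = 3.14 mg/L.

3.14 mg/L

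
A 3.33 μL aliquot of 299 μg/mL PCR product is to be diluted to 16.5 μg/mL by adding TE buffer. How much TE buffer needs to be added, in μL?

V₂ = C₁V₁/C₂ = 299 × 3.33 / 16.5 = 60.3 μL.
Diluent to add = V₂ − V₁ = 60.3 − 3.33 = 57.0 μL.

57.0 μL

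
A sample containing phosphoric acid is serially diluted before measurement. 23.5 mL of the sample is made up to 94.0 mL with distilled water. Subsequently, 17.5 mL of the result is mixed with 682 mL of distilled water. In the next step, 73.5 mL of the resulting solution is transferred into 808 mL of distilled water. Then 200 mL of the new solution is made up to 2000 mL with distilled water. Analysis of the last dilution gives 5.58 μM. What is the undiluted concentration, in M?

Overall dilution factor = 4 × 39.97 × 11.99 × 10 = 1.92 × 10⁴.
Original = 5.58 μM × 1.92 × 10⁴ = 1.07 × 10⁵ μM = 0.107 M.

0.107 M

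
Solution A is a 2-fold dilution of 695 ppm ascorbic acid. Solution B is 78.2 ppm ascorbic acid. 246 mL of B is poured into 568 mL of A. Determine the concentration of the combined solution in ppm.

C_A = 695 ppm / 2 = 348 ppm.
C_mix = (C_A·V_A + C_B·V_B)/(V_A + V_B) = (348×568 + 78.2×246) / 814.0 = 266 ppm.

266 ppm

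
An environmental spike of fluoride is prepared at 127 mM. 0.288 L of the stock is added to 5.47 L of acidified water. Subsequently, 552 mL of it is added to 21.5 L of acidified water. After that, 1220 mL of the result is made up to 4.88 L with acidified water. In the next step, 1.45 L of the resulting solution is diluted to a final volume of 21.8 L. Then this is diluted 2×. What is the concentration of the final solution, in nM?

Overall dilution factor = 19.99 × 39.95 × 4 × 15.03 × 2 = 9.61 × 10⁴.
127 mM / 9.61 × 10⁴ = 1.32 × 10⁻³ mM = 1320 nM.

1320 nM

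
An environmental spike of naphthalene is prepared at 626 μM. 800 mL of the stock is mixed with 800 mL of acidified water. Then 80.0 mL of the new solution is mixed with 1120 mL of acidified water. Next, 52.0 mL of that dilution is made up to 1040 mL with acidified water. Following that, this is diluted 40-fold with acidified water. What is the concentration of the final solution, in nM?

26.1 nM

Overall dilution factor = 2 × 15 × 20 × 40 = 2.40 × 10⁴.
626 μM / 2.40 × 10⁴ = 0.0261 μM = 26.1 nM.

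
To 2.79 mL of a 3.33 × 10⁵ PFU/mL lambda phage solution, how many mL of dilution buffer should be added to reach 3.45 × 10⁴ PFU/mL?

V₂ = C₁V₁/C₂ = 3.33 × 10⁵ × 2.79 / 3.45 × 10⁴ = 26.9 mL.
Diluent to add = V₂ − V₁ = 26.9 − 2.79 = 24.1 mL.

24.1 mL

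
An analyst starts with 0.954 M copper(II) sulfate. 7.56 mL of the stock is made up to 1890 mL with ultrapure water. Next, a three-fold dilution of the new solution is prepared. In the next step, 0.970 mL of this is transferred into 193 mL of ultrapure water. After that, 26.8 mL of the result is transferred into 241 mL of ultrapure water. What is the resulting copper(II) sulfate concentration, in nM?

Overall dilution factor = 250 × 3 × 200.0 × 9.993 = 1.50 × 10⁶.
0.954 M / 1.50 × 10⁶ = 6.37 × 10⁻⁷ M = 637 nM.

637 nM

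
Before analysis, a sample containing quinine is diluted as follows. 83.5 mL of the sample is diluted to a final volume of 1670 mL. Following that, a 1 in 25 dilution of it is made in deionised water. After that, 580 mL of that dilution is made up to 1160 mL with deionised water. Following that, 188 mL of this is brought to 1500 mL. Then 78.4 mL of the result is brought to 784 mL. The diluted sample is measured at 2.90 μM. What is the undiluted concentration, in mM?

231 mM

Overall dilution factor = 20 × 25 × 2 × 7.979 × 10 = 7.98 × 10⁴.
Original = 2.90 μM × 7.98 × 10⁴ = 2.31 × 10⁵ μM = 231 mM.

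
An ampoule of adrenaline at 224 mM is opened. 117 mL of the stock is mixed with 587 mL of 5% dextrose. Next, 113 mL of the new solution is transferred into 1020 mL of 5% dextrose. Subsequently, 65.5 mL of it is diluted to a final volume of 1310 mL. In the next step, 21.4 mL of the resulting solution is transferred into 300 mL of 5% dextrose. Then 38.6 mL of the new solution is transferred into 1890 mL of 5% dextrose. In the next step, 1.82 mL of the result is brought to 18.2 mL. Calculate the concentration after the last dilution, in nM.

Overall dilution factor = 6.017 × 10.03 × 20 × 15.02 × 49.96 × 10 = 9.05 × 10⁶.
224 mM / 9.05 × 10⁶ = 2.47 × 10⁻⁵ mM = 24.7 nM.

24.7 nM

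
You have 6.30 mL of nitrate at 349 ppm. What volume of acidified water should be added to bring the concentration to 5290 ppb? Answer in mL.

5290 ppb = 5.29 ppm.
V₂ = C₁V₁/C₂ = 349 × 6.30 / 5.29 = 416 mL.
Diluent to add = V₂ − V₁ = 416 − 6.30 = 409 mL.

409 mL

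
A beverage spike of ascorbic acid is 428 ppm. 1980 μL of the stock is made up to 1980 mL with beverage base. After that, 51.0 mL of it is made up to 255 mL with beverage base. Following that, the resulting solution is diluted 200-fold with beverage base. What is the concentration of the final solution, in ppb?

Overall dilution factor = 1000 × 5 × 200 = 1.00 × 10⁶.
428 ppm / 1.00 × 10⁶ = 4.28 × 10⁻⁴ ppm = 0.428 ppb.

0.428 ppb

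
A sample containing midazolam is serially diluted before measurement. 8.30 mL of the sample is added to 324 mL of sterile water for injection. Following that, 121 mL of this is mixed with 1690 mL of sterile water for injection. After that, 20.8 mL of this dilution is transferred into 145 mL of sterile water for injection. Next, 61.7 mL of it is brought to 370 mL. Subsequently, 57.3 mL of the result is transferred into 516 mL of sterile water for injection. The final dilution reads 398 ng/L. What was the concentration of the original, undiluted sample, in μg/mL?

114 μg/mL

Overall dilution factor = 40.04 × 14.97 × 7.971 × 5.997 × 10.01 = 2.87 × 10⁵.
Original = 398 ng/L × 2.87 × 10⁵ = 1.14 × 10⁸ ng/L = 114 μg/mL.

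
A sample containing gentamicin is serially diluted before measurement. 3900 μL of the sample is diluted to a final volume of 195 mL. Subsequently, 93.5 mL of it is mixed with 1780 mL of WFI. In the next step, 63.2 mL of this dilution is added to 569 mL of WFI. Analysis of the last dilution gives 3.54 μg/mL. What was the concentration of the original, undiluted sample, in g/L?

35.5 g/L

Overall dilution factor = 50 × 20.04 × 10.00 = 1.00 × 10⁴.
Original = 3.54 μg/mL × 1.00 × 10⁴ = 3.55 × 10⁴ μg/mL = 35.5 g/L.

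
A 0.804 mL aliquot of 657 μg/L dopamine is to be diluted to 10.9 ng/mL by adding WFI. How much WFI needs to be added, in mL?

10.9 ng/mL = 10.9 μg/L.
V₂ = C₁V₁/C₂ = 657 × 0.804 / 10.9 = 48.5 mL.
Diluent to add = V₂ − V₁ = 48.5 − 0.804 = 47.7 mL.

47.7 mL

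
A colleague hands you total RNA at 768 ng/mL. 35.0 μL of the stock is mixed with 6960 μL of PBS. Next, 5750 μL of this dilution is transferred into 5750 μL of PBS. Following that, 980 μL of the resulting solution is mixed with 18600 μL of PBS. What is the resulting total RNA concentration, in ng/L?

96.2 ng/L

Overall dilution factor = 199.9 × 2 × 19.98 = 7986.
768 ng/mL / 7986 = 0.0962 ng/mL = 96.2 ng/L.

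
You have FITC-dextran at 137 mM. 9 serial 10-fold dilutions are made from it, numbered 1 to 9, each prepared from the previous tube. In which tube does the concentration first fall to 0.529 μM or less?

Tube n has concentration 137 mM / 10ⁿ.
Need 10ⁿ ≥ 137 mM / 0.529 μM = 2.59 × 10⁵, so n ≥ 5.41.
First such tube: n = 6.

tube 6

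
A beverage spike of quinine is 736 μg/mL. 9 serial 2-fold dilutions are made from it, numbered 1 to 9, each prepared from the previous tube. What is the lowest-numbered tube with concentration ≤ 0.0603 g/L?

tube 4

Tube n has concentration 736 μg/mL / 2ⁿ.
Need 2ⁿ ≥ 736 μg/mL / 0.0603 g/L = 12.2, so n ≥ 3.61.
First such tube: n = 4.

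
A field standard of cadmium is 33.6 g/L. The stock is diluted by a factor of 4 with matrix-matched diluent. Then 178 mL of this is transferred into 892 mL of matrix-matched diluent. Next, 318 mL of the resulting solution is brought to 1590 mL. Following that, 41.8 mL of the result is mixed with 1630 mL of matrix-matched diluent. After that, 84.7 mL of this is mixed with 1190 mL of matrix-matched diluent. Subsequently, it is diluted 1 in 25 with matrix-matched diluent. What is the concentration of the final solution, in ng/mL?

Overall dilution factor = 4 × 6.011 × 5 × 40.00 × 15.05 × 25 = 1.81 × 10⁶.
33.6 g/L / 1.81 × 10⁶ = 1.86 × 10⁻⁵ g/L = 18.6 ng/mL.

18.6 ng/mL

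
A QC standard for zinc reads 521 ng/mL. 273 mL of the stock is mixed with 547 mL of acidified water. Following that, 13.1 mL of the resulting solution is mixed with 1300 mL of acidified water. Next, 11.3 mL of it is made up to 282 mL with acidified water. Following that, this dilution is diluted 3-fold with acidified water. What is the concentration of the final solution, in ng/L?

23.1 ng/L

Overall dilution factor = 3.004 × 100.2 × 24.96 × 3 = 2.25 × 10⁴.
521 ng/mL / 2.25 × 10⁴ = 0.0231 ng/mL = 23.1 ng/L.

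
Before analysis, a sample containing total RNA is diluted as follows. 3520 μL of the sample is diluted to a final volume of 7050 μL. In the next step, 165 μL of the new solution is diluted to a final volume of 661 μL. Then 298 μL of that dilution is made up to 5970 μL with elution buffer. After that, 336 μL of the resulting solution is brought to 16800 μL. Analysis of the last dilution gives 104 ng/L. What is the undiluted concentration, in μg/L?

836 μg/L

Overall dilution factor = 2.003 × 4.006 × 20.03 × 50 = 8037.
Original = 104 ng/L × 8037 = 8.36 × 10⁵ ng/L = 836 μg/L.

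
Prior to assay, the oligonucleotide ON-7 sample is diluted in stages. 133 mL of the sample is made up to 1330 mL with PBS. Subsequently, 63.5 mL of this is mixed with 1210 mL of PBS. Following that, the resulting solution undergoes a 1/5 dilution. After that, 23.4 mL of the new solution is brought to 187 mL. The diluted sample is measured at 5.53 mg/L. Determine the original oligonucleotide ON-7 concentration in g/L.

44.3 g/L

Overall dilution factor = 10 × 20.06 × 5 × 7.991 = 8013.
Original = 5.53 mg/L × 8013 = 4.43 × 10⁴ mg/L = 44.3 g/L.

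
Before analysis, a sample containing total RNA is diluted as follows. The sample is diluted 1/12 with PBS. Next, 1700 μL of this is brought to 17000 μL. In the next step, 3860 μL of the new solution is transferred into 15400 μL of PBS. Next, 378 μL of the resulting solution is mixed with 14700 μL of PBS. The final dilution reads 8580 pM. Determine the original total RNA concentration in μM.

205 μM

Overall dilution factor = 12 × 10 × 4.990 × 39.89 = 2.39 × 10⁴.
Original = 8580 pM × 2.39 × 10⁴ = 2.05 × 10⁸ pM = 205 μM.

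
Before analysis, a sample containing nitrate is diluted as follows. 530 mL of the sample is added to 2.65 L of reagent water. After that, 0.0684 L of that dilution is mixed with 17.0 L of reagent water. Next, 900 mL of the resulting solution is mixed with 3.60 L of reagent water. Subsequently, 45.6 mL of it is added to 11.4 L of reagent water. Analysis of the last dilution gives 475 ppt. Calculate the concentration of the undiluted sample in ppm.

Overall dilution factor = 6 × 249.5 × 5 × 251 = 1.88 × 10⁶.
Original = 475 ppt × 1.88 × 10⁶ = 8.93 × 10⁸ ppt = 893 ppm.

893 ppm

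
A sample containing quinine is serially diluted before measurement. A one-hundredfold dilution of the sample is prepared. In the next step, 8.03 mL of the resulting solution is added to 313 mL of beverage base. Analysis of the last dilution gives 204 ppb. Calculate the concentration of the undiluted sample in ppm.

Overall dilution factor = 100 × 39.98 = 3998.
Original = 204 ppb × 3998 = 8.16 × 10⁵ ppb = 816 ppm.

816 ppm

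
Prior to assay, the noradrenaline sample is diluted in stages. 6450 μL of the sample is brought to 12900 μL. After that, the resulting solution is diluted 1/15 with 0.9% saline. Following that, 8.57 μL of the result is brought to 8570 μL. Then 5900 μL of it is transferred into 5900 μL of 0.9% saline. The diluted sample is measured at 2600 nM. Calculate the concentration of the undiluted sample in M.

0.156 M

Overall dilution factor = 2 × 15 × 1000 × 2 = 6.00 × 10⁴.
Original = 2600 nM × 6.00 × 10⁴ = 1.56 × 10⁸ nM = 0.156 M.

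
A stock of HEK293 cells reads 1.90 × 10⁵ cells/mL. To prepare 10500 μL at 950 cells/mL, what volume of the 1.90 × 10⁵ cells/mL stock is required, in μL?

52.5 μL

V₁ = C₂V₂/C₁ = 950 × 10500 / 1.90 × 10⁵ = 52.5 μL.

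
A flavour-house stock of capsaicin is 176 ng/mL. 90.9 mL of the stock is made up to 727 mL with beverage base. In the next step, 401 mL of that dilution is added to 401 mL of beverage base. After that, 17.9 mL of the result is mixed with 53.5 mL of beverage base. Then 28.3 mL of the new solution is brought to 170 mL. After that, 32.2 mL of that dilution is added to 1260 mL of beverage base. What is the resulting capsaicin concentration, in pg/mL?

11.4 pg/mL

Overall dilution factor = 7.998 × 2 × 3.989 × 6.007 × 40.13 = 1.54 × 10⁴.
176 ng/mL / 1.54 × 10⁴ = 0.0114 ng/mL = 11.4 pg/mL.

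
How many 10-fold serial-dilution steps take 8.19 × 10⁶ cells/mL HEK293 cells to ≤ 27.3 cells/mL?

6

Need 10ⁿ ≥ 3.00 × 10⁵, so n ≥ log(3.00 × 10⁵)/log(10) = 5.48.
Minimum whole steps: n = 6.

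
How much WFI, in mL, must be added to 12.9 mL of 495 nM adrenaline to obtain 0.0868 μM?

0.0868 μM = 86.8 nM.
V₂ = C₁V₁/C₂ = 495 × 12.9 / 86.8 = 73.6 mL.
Diluent to add = V₂ − V₁ = 73.6 − 12.9 = 60.7 mL.

60.7 mL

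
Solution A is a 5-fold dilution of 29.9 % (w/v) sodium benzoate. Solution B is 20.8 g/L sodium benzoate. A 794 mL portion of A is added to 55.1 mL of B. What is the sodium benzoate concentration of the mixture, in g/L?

C_A = 29.9 % (w/v) / 5 = 5.98 % (w/v).
C_B = 20.8 g/L = 2.08 % (w/v).
C_mix = (C_A·V_A + C_B·V_B)/(V_A + V_B) = (5.98×794 + 2.08×55.1) / 849.1 = 5.73 % (w/v) = 57.3 g/L.

57.3 g/L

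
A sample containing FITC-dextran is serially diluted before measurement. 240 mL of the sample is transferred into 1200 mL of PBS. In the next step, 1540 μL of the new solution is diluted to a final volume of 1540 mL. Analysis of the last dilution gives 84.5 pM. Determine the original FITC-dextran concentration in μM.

0.507 μM

Overall dilution factor = 6 × 1000 = 6000.
Original = 84.5 pM × 6000 = 5.07 × 10⁵ pM = 0.507 μM.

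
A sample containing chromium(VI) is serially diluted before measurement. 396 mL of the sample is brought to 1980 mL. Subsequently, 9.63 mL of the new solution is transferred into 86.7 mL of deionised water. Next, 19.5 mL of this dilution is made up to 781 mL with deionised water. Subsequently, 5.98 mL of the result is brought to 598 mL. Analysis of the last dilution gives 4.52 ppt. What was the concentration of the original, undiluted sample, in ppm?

0.905 ppm

Overall dilution factor = 5 × 10.00 × 40.05 × 100 = 2.00 × 10⁵.
Original = 4.52 ppt × 2.00 × 10⁵ = 9.05 × 10⁵ ppt = 0.905 ppm.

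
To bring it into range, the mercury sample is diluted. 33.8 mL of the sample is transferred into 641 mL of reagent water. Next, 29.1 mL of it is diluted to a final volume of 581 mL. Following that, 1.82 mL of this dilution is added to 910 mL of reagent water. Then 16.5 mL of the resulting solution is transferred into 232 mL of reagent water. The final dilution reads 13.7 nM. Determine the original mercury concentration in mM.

Overall dilution factor = 19.96 × 19.97 × 501 × 15.06 = 3.01 × 10⁶.
Original = 13.7 nM × 3.01 × 10⁶ = 4.12 × 10⁷ nM = 41.2 mM.

41.2 mM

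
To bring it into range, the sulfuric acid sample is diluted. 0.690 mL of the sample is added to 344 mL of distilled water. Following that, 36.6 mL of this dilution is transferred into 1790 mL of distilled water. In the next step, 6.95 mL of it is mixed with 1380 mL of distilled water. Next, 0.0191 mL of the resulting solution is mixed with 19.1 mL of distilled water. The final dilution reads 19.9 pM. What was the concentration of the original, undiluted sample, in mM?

Overall dilution factor = 499.6 × 49.91 × 199.6 × 1001 = 4.98 × 10⁹.
Original = 19.9 pM × 4.98 × 10⁹ = 9.91 × 10¹⁰ pM = 99.1 mM.

99.1 mM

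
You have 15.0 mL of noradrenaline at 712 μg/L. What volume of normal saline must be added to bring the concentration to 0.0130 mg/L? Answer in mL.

807 mL

0.0130 mg/L = 13.0 μg/L.
V₂ = C₁V₁/C₂ = 712 × 15.0 / 13.0 = 822 mL.
Diluent to add = V₂ − V₁ = 822 − 15.0 = 807 mL.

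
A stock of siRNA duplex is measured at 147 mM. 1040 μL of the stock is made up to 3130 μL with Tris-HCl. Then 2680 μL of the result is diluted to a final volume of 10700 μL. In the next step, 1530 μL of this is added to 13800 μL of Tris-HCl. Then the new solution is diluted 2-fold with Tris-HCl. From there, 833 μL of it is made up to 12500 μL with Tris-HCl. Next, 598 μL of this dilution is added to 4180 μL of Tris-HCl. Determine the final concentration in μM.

5.09 μM

Overall dilution factor = 3.010 × 3.993 × 10.02 × 2 × 15.01 × 7.990 = 2.89 × 10⁴.
147 mM / 2.89 × 10⁴ = 5.09 × 10⁻³ mM = 5.09 μM.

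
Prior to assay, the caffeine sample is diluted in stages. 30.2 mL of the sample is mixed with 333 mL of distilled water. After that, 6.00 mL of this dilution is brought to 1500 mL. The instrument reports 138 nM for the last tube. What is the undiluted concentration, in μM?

Overall dilution factor = 12.03 × 250 = 3007.
Original = 138 nM × 3007 = 4.15 × 10⁵ nM = 415 μM.

415 μM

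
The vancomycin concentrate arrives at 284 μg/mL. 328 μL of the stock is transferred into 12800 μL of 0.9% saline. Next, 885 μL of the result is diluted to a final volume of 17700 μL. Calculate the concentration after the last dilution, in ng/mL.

355 ng/mL

Overall dilution factor = 40.02 × 20 = 800.
284 μg/mL / 800 = 0.355 μg/mL = 355 ng/mL.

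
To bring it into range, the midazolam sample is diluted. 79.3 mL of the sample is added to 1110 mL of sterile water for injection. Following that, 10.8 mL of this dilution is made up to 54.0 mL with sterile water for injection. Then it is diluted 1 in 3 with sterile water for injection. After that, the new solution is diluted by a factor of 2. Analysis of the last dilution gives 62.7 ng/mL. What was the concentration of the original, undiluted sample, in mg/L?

28.2 mg/L

Overall dilution factor = 15.00 × 5 × 3 × 2 = 450.
Original = 62.7 ng/mL × 450 = 2.82 × 10⁴ ng/mL = 28.2 mg/L.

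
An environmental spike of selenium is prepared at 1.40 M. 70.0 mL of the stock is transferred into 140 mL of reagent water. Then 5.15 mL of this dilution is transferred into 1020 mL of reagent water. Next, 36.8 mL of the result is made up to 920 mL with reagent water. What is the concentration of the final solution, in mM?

Overall dilution factor = 3 × 199.1 × 25 = 1.49 × 10⁴.
1.40 M / 1.49 × 10⁴ = 9.38 × 10⁻⁵ M = 0.0938 mM.

0.0938 mM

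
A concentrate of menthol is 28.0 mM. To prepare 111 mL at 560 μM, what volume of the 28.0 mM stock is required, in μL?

560 μM = 0.560 mM.
V₁ = C₂V₂/C₁ = 0.560 × 111 / 28.0 = 2.22 mL = 2220 μL.

2220 μL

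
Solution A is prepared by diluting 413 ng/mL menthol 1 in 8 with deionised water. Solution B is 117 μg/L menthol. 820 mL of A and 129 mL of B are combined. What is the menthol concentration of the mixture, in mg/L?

C_A = 413 ng/mL / 8 = 51.6 ng/mL.
C_B = 117 μg/L = 117 ng/mL.
C_mix = (C_A·V_A + C_B·V_B)/(V_A + V_B) = (51.6×820 + 117×129) / 949.0 = 60.5 ng/mL = 0.0605 mg/L.

0.0605 mg/L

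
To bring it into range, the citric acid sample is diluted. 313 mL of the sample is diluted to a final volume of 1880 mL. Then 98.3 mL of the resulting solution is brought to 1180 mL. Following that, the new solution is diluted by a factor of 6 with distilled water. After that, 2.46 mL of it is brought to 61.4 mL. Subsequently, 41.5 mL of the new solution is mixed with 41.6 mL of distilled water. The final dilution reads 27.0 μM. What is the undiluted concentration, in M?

0.584 M

Overall dilution factor = 6.006 × 12.00 × 6 × 24.96 × 2.002 = 2.16 × 10⁴.
Original = 27.0 μM × 2.16 × 10⁴ = 5.84 × 10⁵ μM = 0.584 M.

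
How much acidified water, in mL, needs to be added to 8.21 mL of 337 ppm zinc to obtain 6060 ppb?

6060 ppb = 6.06 ppm.
V₂ = C₁V₁/C₂ = 337 × 8.21 / 6.06 = 457 mL.
Diluent to add = V₂ − V₁ = 457 − 8.21 = 448 mL.

448 mL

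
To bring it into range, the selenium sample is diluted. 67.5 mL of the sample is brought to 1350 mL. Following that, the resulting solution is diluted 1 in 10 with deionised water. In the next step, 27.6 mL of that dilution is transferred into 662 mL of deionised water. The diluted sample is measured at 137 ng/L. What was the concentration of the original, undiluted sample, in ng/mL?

Overall dilution factor = 20 × 10 × 24.99 = 4997.
Original = 137 ng/L × 4997 = 6.85 × 10⁵ ng/L = 685 ng/mL.

685 ng/mL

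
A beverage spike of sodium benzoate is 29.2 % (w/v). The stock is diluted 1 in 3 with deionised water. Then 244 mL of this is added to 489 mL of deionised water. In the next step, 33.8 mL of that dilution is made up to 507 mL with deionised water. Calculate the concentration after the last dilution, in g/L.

Overall dilution factor = 3 × 3.004 × 15 = 135.
29.2 % (w/v) / 135 = 0.216 % (w/v) = 2.16 g/L.

2.16 g/L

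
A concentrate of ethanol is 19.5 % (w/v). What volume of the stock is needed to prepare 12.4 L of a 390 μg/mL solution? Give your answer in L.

0.0248 L

390 μg/mL = 0.0390 % (w/v).
V₁ = C₂V₂/C₁ = 0.0390 × 12.4 / 19.5 = 0.0248 L.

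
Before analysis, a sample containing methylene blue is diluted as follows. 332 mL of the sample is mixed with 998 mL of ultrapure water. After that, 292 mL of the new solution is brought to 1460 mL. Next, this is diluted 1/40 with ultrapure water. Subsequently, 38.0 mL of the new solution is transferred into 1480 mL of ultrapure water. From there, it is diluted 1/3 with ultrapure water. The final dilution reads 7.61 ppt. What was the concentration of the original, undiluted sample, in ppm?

Overall dilution factor = 4.006 × 5 × 40 × 39.95 × 3 = 9.60 × 10⁴.
Original = 7.61 ppt × 9.60 × 10⁴ = 7.31 × 10⁵ ppt = 0.731 ppm.

0.731 ppm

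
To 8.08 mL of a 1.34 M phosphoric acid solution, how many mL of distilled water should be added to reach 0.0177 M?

V₂ = C₁V₁/C₂ = 1.34 × 8.08 / 0.0177 = 612 mL.
Diluent to add = V₂ − V₁ = 612 − 8.08 = 604 mL.

604 mL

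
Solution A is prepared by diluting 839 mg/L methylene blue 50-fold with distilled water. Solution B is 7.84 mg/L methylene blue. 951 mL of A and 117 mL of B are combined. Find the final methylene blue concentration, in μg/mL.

15.8 μg/mL

C_A = 839 mg/L / 50 = 16.8 mg/L.
C_mix = (C_A·V_A + C_B·V_B)/(V_A + V_B) = (16.8×951 + 7.84×117) / 1068 = 15.8 mg/L = 15.8 μg/mL.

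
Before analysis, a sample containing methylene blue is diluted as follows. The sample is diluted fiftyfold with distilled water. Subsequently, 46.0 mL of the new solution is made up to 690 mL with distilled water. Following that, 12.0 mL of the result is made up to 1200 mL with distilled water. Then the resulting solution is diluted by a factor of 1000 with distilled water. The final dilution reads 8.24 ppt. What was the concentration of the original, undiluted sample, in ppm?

618 ppm

Overall dilution factor = 50 × 15 × 100 × 1000 = 7.50 × 10⁷.
Original = 8.24 ppt × 7.50 × 10⁷ = 6.18 × 10⁸ ppt = 618 ppm.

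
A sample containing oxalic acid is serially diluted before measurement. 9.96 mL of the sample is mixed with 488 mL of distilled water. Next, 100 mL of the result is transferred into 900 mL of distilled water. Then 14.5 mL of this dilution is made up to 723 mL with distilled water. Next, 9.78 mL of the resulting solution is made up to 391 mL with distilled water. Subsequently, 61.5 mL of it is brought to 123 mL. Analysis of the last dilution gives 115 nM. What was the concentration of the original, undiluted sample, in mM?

229 mM

Overall dilution factor = 50.00 × 10 × 49.86 × 39.98 × 2 = 1.99 × 10⁶.
Original = 115 nM × 1.99 × 10⁶ = 2.29 × 10⁸ nM = 229 mM.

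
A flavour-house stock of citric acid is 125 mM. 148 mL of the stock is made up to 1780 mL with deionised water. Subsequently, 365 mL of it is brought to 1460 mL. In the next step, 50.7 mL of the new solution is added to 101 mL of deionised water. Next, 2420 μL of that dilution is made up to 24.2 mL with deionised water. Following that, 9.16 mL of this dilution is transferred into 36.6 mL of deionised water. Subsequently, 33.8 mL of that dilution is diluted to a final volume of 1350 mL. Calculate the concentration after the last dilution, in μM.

Overall dilution factor = 12.03 × 4 × 2.992 × 10 × 4.996 × 39.94 = 2.87 × 10⁵.
125 mM / 2.87 × 10⁵ = 4.35 × 10⁻⁴ mM = 0.435 μM.

0.435 μM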